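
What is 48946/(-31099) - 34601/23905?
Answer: -320872947/106203085 ≈ -3.0213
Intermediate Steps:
48946/(-31099) - 34601/23905 = 48946*(-1/31099) - 34601*1/23905 = -48946/31099 - 4943/3415 = -320872947/106203085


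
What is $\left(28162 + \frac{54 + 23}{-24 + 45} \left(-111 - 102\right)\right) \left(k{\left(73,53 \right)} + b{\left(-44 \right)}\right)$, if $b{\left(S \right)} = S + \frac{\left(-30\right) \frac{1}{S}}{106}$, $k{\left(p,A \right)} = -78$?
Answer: $- \frac{7789593309}{2332} \approx -3.3403 \cdot 10^{6}$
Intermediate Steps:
$b{\left(S \right)} = S - \frac{15}{53 S}$ ($b{\left(S \right)} = S + - \frac{30}{S} \frac{1}{106} = S - \frac{15}{53 S}$)
$\left(28162 + \frac{54 + 23}{-24 + 45} \left(-111 - 102\right)\right) \left(k{\left(73,53 \right)} + b{\left(-44 \right)}\right) = \left(28162 + \frac{54 + 23}{-24 + 45} \left(-111 - 102\right)\right) \left(-78 - \left(44 + \frac{15}{53 \left(-44\right)}\right)\right) = \left(28162 + \frac{77}{21} \left(-213\right)\right) \left(-78 - \frac{102593}{2332}\right) = \left(28162 + 77 \cdot \frac{1}{21} \left(-213\right)\right) \left(-78 + \left(-44 + \frac{15}{2332}\right)\right) = \left(28162 + \frac{11}{3} \left(-213\right)\right) \left(-78 - \frac{102593}{2332}\right) = \left(28162 - 781\right) \left(- \frac{284489}{2332}\right) = 27381 \left(- \frac{284489}{2332}\right) = - \frac{7789593309}{2332}$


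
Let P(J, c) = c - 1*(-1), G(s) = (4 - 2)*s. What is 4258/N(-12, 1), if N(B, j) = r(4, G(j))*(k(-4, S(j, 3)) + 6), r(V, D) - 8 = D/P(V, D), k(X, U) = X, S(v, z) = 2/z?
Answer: 6387/26 ≈ 245.65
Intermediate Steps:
G(s) = 2*s
P(J, c) = 1 + c (P(J, c) = c + 1 = 1 + c)
r(V, D) = 8 + D/(1 + D)
N(B, j) = 2*(8 + 18*j)/(1 + 2*j) (N(B, j) = ((8 + 9*(2*j))/(1 + 2*j))*(-4 + 6) = ((8 + 18*j)/(1 + 2*j))*2 = 2*(8 + 18*j)/(1 + 2*j))
4258/N(-12, 1) = 4258/((4*(4 + 9*1)/(1 + 2*1))) = 4258/((4*(4 + 9)/(1 + 2))) = 4258/((4*13/3)) = 4258/((4*(⅓)*13)) = 4258/(52/3) = 4258*(3/52) = 6387/26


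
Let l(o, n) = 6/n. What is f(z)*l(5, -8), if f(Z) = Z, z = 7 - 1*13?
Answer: 9/2 ≈ 4.5000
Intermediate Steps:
z = -6 (z = 7 - 13 = -6)
f(z)*l(5, -8) = -36/(-8) = -36*(-1)/8 = -6*(-¾) = 9/2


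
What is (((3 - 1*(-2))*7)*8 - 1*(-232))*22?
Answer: 11264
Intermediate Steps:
(((3 - 1*(-2))*7)*8 - 1*(-232))*22 = (((3 + 2)*7)*8 + 232)*22 = ((5*7)*8 + 232)*22 = (35*8 + 232)*22 = (280 + 232)*22 = 512*22 = 11264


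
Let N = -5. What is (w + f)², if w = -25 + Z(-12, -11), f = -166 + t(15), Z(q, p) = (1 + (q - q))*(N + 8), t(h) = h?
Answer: 29929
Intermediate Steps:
Z(q, p) = 3 (Z(q, p) = (1 + (q - q))*(-5 + 8) = (1 + 0)*3 = 1*3 = 3)
f = -151 (f = -166 + 15 = -151)
w = -22 (w = -25 + 3 = -22)
(w + f)² = (-22 - 151)² = (-173)² = 29929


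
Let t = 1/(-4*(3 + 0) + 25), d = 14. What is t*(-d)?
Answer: -14/13 ≈ -1.0769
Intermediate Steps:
t = 1/13 (t = 1/(-4*3 + 25) = 1/(-12 + 25) = 1/13 ≈ 0.076923)
t*(-d) = (-1*14)/13 = (1/13)*(-14) = -14/13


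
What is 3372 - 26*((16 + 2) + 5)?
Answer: 2774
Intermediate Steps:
3372 - 26*((16 + 2) + 5) = 3372 - 26*(18 + 5) = 3372 - 26*23 = 3372 - 598 = 2774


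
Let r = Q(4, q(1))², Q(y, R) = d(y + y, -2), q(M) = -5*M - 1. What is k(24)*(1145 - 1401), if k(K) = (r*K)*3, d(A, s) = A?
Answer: -1179648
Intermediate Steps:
q(M) = -1 - 5*M
Q(y, R) = 2*y (Q(y, R) = y + y = 2*y)
r = 64 (r = (2*4)² = 8² = 64)
k(K) = 192*K (k(K) = (64*K)*3 = 192*K)
k(24)*(1145 - 1401) = (192*24)*(1145 - 1401) = 4608*(-256) = -1179648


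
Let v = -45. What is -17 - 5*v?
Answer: 208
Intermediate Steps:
-17 - 5*v = -17 - 5*(-45) = -17 + 225 = 208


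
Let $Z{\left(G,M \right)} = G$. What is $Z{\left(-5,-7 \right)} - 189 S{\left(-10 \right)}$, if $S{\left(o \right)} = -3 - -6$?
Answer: $-572$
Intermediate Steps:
$S{\left(o \right)} = 3$ ($S{\left(o \right)} = -3 + 6 = 3$)
$Z{\left(-5,-7 \right)} - 189 S{\left(-10 \right)} = -5 - 567 = -572$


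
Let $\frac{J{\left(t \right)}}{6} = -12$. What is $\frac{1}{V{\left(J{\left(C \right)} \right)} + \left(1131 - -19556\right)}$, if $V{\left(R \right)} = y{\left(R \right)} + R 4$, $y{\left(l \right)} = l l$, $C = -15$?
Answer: $\frac{1}{25583} \approx 3.9088 \cdot 10^{-5}$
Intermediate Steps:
$y{\left(l \right)} = l^{2}$
$J{\left(t \right)} = -72$ ($J{\left(t \right)} = 6 \left(-12\right) = -72$)
$V{\left(R \right)} = R^{2} + 4 R$ ($V{\left(R \right)} = R^{2} + R 4 = R^{2} + 4 R$)
$\frac{1}{V{\left(J{\left(C \right)} \right)} + \left(1131 - -19556\right)} = \frac{1}{- 72 \left(4 - 72\right) + \left(1131 - -19556\right)} = \frac{1}{\left(-72\right) \left(-68\right) + \left(1131 + 19556\right)} = \frac{1}{4896 + 20687} = \frac{1}{25583}$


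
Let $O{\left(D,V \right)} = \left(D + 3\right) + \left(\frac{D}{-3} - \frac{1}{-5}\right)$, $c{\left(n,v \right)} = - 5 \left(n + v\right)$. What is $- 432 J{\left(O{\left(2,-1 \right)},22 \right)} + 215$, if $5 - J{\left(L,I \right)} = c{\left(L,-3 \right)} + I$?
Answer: $4247$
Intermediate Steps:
$c{\left(n,v \right)} = - 5 n - 5 v$
$O{\left(D,V \right)} = \frac{16}{5} + \frac{2 D}{3}$ ($O{\left(D,V \right)} = \left(3 + D\right) + \left(D \left(- \frac{1}{3}\right) - - \frac{1}{5}\right) = \left(3 + D\right) - \left(- \frac{1}{5} + \frac{D}{3}\right) = \frac{16}{5} + \frac{2 D}{3}$)
$J{\left(L,I \right)} = -10 - I + 5 L$ ($J{\left(L,I \right)} = 5 - \left(\left(- 5 L - -15\right) + I\right) = 5 - \left(\left(- 5 L + 15\right) + I\right) = 5 - \left(\left(15 - 5 L\right) + I\right) = 5 - \left(15 + I - 5 L\right) = -10 - I + 5 L$)
$- 432 J{\left(O{\left(2,-1 \right)},22 \right)} + 215 = - 432 \left(-10 - 22 + 5 \left(\frac{16}{5} + \frac{2}{3} \cdot 2\right)\right) + 215 = - 432 \left(-10 - 22 + 5 \left(\frac{16}{5} + \frac{4}{3}\right)\right) + 215 = - 432 \left(-10 - 22 + 5 \cdot \frac{68}{15}\right) + 215 = - 432 \left(-10 - 22 + \frac{68}{3}\right) + 215 = \left(-432\right) \left(- \frac{28}{3}\right) + 215 = 4032 + 215 = 4247$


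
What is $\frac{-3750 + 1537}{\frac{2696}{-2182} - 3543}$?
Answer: $\frac{2414383}{3866761} \approx 0.62439$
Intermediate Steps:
$\frac{-3750 + 1537}{\frac{2696}{-2182} - 3543} = - \frac{2213}{2696 \left(- \frac{1}{2182}\right) - 3543} = - \frac{2213}{- \frac{1348}{1091} - 3543} = - \frac{2213}{- \frac{3866761}{1091}} = \left(-2213\right) \left(- \frac{1091}{3866761}\right) = \frac{2414383}{3866761}$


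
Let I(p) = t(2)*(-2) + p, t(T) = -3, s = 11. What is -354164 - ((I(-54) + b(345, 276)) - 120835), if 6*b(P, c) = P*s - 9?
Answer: -233912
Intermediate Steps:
b(P, c) = -3/2 + 11*P/6 (b(P, c) = (P*11 - 9)/6 = (11*P - 9)/6 = (-9 + 11*P)/6 = -3/2 + 11*P/6)
I(p) = 6 + p (I(p) = -3*(-2) + p = 6 + p)
-354164 - ((I(-54) + b(345, 276)) - 120835) = -354164 - (((6 - 54) + (-3/2 + (11/6)*345)) - 120835) = -354164 - ((-48 + (-3/2 + 1265/2)) - 120835) = -354164 - ((-48 + 631) - 120835) = -354164 - (583 - 120835) = -354164 - 1*(-120252) = -354164 + 120252 = -233912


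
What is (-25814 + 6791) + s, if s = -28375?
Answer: -47398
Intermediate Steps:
(-25814 + 6791) + s = (-25814 + 6791) - 28375 = -19023 - 28375 = -47398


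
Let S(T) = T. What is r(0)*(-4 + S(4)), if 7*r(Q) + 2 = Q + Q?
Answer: 0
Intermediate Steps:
r(Q) = -2/7 + 2*Q/7 (r(Q) = -2/7 + (Q + Q)/7 = -2/7 + (2*Q)/7 = -2/7 + 2*Q/7)
r(0)*(-4 + S(4)) = (-2/7 + (2/7)*0)*(-4 + 4) = (-2/7 + 0)*0 = -2/7*0 = 0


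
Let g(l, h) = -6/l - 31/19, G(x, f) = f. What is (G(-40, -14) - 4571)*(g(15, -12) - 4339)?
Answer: 378168966/19 ≈ 1.9904e+7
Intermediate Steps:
g(l, h) = -31/19 - 6/l (g(l, h) = -6/l - 31*1/19 = -6/l - 31/19 = -31/19 - 6/l)
(G(-40, -14) - 4571)*(g(15, -12) - 4339) = (-14 - 4571)*((-31/19 - 6/15) - 4339) = -4585*((-31/19 - 6*1/15) - 4339) = -4585*((-31/19 - ⅖) - 4339) = -4585*(-193/95 - 4339) = -4585*(-412398/95) = 378168966/19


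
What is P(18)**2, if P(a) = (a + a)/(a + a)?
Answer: 1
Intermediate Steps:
P(a) = 1 (P(a) = (2*a)/((2*a)) = (2*a)*(1/(2*a)) = 1)
P(18)**2 = 1**2 = 1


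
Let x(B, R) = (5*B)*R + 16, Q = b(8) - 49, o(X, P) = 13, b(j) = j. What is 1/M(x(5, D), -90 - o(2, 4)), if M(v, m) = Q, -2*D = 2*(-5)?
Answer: -1/41 ≈ -0.024390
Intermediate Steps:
D = 5 (D = -(-5) = -1/2*(-10) = 5)
Q = -41 (Q = 8 - 49 = -41)
x(B, R) = 16 + 5*B*R (x(B, R) = 5*B*R + 16 = 16 + 5*B*R)
M(v, m) = -41
1/M(x(5, D), -90 - o(2, 4)) = 1/(-41) = -1/41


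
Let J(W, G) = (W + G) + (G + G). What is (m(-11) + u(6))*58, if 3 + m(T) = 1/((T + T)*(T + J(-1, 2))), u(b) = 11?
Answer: 30653/66 ≈ 464.44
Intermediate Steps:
J(W, G) = W + 3*G (J(W, G) = (G + W) + 2*G = W + 3*G)
m(T) = -3 + 1/(2*T*(5 + T)) (m(T) = -3 + 1/((T + T)*(T + (-1 + 3*2))) = -3 + 1/((2*T)*(T + (-1 + 6))) = -3 + 1/((2*T)*(T + 5)) = -3 + 1/((2*T)*(5 + T)) = -3 + 1/(2*T*(5 + T)))
(m(-11) + u(6))*58 = ((½)*(1 - 30*(-11) - 6*(-11)²)/(-11*(5 - 11)) + 11)*58 = ((½)*(-1/11)*(1 + 330 - 6*121)/(-6) + 11)*58 = ((½)*(-1/11)*(-⅙)*(1 + 330 - 726) + 11)*58 = ((½)*(-1/11)*(-⅙)*(-395) + 11)*58 = (-395/132 + 11)*58 = (1057/132)*58 = 30653/66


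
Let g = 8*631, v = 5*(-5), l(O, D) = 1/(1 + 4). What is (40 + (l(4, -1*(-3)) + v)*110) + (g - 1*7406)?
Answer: -5046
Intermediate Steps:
l(O, D) = ⅕ (l(O, D) = 1/5 = ⅕)
v = -25
g = 5048
(40 + (l(4, -1*(-3)) + v)*110) + (g - 1*7406) = (40 + (⅕ - 25)*110) + (5048 - 1*7406) = (40 - 124/5*110) + (5048 - 7406) = (40 - 2728) - 2358 = -2688 - 2358 = -5046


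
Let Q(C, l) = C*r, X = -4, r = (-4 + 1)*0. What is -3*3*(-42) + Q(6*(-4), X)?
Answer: 378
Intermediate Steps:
r = 0 (r = -3*0 = 0)
Q(C, l) = 0 (Q(C, l) = C*0 = 0)
-3*3*(-42) + Q(6*(-4), X) = -3*3*(-42) + 0 = -9*(-42) + 0 = 378 + 0 = 378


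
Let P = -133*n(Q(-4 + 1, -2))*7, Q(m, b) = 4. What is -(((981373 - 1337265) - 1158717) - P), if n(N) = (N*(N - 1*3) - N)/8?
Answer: 1514609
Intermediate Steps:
n(N) = -N/8 + N*(-3 + N)/8 (n(N) = (N*(N - 3) - N)*(⅛) = (N*(-3 + N) - N)*(⅛) = (-N + N*(-3 + N))*(⅛) = -N/8 + N*(-3 + N)/8)
P = 0 (P = -133*4*(-4 + 4)/8*7 = -133*4*0/8*7 = -133*0*7 = 0*7 = 0)
-(((981373 - 1337265) - 1158717) - P) = -(((981373 - 1337265) - 1158717) - 1*0) = -((-355892 - 1158717) + 0) = -(-1514609 + 0) = -1*(-1514609) = 1514609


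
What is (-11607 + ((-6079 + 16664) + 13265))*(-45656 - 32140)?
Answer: -952456428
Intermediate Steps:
(-11607 + ((-6079 + 16664) + 13265))*(-45656 - 32140) = (-11607 + (10585 + 13265))*(-77796) = (-11607 + 23850)*(-77796) = 12243*(-77796) = -952456428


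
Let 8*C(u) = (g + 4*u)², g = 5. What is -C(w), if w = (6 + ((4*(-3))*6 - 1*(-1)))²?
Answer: -285779025/8 ≈ -3.5722e+7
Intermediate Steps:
w = 4225 (w = (6 + (-12*6 + 1))² = (6 + (-72 + 1))² = (6 - 71)² = (-65)² = 4225)
C(u) = (5 + 4*u)²/8
-C(w) = -(5 + 4*4225)²/8 = -(5 + 16900)²/8 = -16905²/8 = -285779025/8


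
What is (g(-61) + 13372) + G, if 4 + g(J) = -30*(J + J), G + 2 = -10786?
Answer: 6240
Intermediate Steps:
G = -10788 (G = -2 - 10786 = -10788)
g(J) = -4 - 60*J (g(J) = -4 - 30*(J + J) = -4 - 60*J)
(g(-61) + 13372) + G = ((-4 - 60*(-61)) + 13372) - 10788 = ((-4 + 3660) + 13372) - 10788 = (3656 + 13372) - 10788 = 17028 - 10788 = 6240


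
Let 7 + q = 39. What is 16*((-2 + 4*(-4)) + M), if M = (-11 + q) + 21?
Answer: 384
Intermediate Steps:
q = 32 (q = -7 + 39 = 32)
M = 42 (M = (-11 + 32) + 21 = 21 + 21 = 42)
16*((-2 + 4*(-4)) + M) = 16*((-2 + 4*(-4)) + 42) = 16*((-2 - 16) + 42) = 16*(-18 + 42) = 16*24 = 384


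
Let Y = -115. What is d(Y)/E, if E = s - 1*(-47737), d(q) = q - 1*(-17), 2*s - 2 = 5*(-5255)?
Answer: -196/69201 ≈ -0.0028323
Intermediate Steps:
s = -26273/2 (s = 1 + (5*(-5255))/2 = 1 + (1/2)*(-26275) = 1 - 26275/2 = -26273/2 ≈ -13137.)
d(q) = 17 + q (d(q) = q + 17 = 17 + q)
E = 69201/2 (E = -26273/2 - 1*(-47737) = -26273/2 + 47737 = 69201/2 ≈ 34601.)
d(Y)/E = (17 - 115)/(69201/2) = -98*2/69201 = -196/69201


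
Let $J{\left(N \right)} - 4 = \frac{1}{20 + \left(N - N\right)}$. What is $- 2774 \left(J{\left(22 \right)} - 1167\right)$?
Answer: $\frac{32260233}{10} \approx 3.226 \cdot 10^{6}$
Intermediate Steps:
$J{\left(N \right)} = \frac{81}{20}$ ($J{\left(N \right)} = 4 + \frac{1}{20 + \left(N - N\right)} = 4 + \frac{1}{20 + 0} = 4 + \frac{1}{20} = \frac{81}{20}$)
$- 2774 \left(J{\left(22 \right)} - 1167\right) = - 2774 \left(\frac{81}{20} - 1167\right) = \left(-2774\right) \left(- \frac{23259}{20}\right) = \frac{32260233}{10}$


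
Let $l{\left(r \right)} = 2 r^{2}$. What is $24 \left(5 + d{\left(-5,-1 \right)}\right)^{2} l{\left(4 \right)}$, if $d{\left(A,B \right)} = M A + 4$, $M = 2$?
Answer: $768$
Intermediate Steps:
$d{\left(A,B \right)} = 4 + 2 A$ ($d{\left(A,B \right)} = 2 A + 4 = 4 + 2 A$)
$24 \left(5 + d{\left(-5,-1 \right)}\right)^{2} l{\left(4 \right)} = 24 \left(5 + \left(4 + 2 \left(-5\right)\right)\right)^{2} \cdot 2 \cdot 4^{2} = 24 \left(5 + \left(4 - 10\right)\right)^{2} \cdot 2 \cdot 16 = 24 \left(5 - 6\right)^{2} \cdot 32 = 24 \left(-1\right)^{2} \cdot 32 = 24 \cdot 1 \cdot 32 = 24 \cdot 32 = 768$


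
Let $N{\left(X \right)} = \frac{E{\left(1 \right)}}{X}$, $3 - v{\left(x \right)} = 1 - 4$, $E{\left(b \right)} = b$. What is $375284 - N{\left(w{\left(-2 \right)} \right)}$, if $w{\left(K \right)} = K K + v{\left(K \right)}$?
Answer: $\frac{3752839}{10} \approx 3.7528 \cdot 10^{5}$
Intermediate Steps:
$v{\left(x \right)} = 6$ ($v{\left(x \right)} = 3 - \left(1 - 4\right) = 3 - -3 = 3 + 3 = 6$)
$w{\left(K \right)} = 6 + K^{2}$ ($w{\left(K \right)} = K K + 6 = K^{2} + 6 = 6 + K^{2}$)
$N{\left(X \right)} = \frac{1}{X}$ ($N{\left(X \right)} = 1 \frac{1}{X} = \frac{1}{X}$)
$375284 - N{\left(w{\left(-2 \right)} \right)} = 375284 - \frac{1}{6 + \left(-2\right)^{2}} = 375284 - \frac{1}{6 + 4} = 375284 - \frac{1}{10} = \frac{3752839}{10}$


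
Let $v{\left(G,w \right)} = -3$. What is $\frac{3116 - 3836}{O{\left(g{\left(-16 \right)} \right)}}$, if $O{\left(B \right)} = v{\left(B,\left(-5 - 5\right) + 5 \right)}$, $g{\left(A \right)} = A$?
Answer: $240$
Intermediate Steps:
$O{\left(B \right)} = -3$
$\frac{3116 - 3836}{O{\left(g{\left(-16 \right)} \right)}} = \frac{3116 - 3836}{-3} = \left(-720\right) \left(- \frac{1}{3}\right) = 240$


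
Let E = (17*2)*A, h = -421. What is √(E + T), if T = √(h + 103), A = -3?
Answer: √(-102 + I*√318) ≈ 0.87951 + 10.138*I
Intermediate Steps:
E = -102 (E = (17*2)*(-3) = 34*(-3) = -102)
T = I*√318 (T = √(-421 + 103) = √(-318) = I*√318 ≈ 17.833*I)
√(E + T) = √(-102 + I*√318)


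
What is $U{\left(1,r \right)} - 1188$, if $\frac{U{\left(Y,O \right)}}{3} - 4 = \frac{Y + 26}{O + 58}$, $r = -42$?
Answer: $- \frac{18735}{16} \approx -1170.9$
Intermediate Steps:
$U{\left(Y,O \right)} = 12 + \frac{3 \left(26 + Y\right)}{58 + O}$ ($U{\left(Y,O \right)} = 12 + 3 \frac{Y + 26}{O + 58} = 12 + 3 \frac{26 + Y}{58 + O} = 12 + \frac{3 \left(26 + Y\right)}{58 + O}$)
$U{\left(1,r \right)} - 1188 = \frac{3 \left(258 + 1 + 4 \left(-42\right)\right)}{58 - 42} - 1188 = \frac{3 \left(258 + 1 - 168\right)}{16} - 1188 = 3 \cdot \frac{1}{16} \cdot 91 - 1188 = \frac{273}{16} - 1188 = - \frac{18735}{16}$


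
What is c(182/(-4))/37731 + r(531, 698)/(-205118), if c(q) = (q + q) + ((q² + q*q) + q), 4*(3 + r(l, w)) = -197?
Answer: 3293055667/30957229032 ≈ 0.10637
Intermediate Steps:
r(l, w) = -209/4 (r(l, w) = -3 + (¼)*(-197) = -3 - 197/4 = -209/4)
c(q) = 2*q² + 3*q (c(q) = 2*q + ((q² + q²) + q) = 2*q + (2*q² + q) = 2*q + (q + 2*q²) = 2*q² + 3*q)
c(182/(-4))/37731 + r(531, 698)/(-205118) = ((182/(-4))*(3 + 2*(182/(-4))))/37731 - 209/4/(-205118) = ((182*(-¼))*(3 + 2*(182*(-¼))))*(1/37731) - 209/4*(-1/205118) = -91*(3 + 2*(-91/2))/2*(1/37731) + 209/820472 = -91*(3 - 91)/2*(1/37731) + 209/820472 = -91/2*(-88)*(1/37731) + 209/820472 = 4004*(1/37731) + 209/820472 = 4004/37731 + 209/820472 = 3293055667/30957229032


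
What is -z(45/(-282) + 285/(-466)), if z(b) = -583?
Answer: 583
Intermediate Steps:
-z(45/(-282) + 285/(-466)) = -1*(-583) = 583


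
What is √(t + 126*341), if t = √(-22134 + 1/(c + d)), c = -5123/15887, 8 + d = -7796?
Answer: √(660509588236599030006 + 123987271*I*√340262517121973153471)/123987271 ≈ 207.28 + 0.35887*I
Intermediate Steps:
d = -7804 (d = -8 - 7796 = -7804)
c = -5123/15887 (c = -5123*1/15887 = -5123/15887 ≈ -0.32246)
t = I*√340262517121973153471/123987271 (t = √(-22134 + 1/(-5123/15887 - 7804)) = √(-22134 + 1/(-123987271/15887)) = √(-22134 - 15887/123987271) = √(-2744334272201/123987271) = I*√340262517121973153471/123987271 ≈ 148.77*I)
√(t + 126*341) = √(I*√340262517121973153471/123987271 + 126*341) = √(I*√340262517121973153471/123987271 + 42966) = √(42966 + I*√340262517121973153471/123987271)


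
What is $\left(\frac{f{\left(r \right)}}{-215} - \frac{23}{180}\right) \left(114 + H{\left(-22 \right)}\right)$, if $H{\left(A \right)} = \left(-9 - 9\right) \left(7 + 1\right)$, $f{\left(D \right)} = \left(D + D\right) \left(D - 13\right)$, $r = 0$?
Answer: $\frac{23}{6} \approx 3.8333$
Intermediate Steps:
$f{\left(D \right)} = 2 D \left(-13 + D\right)$
$H{\left(A \right)} = -144$ ($H{\left(A \right)} = \left(-18\right) 8 = -144$)
$\left(\frac{f{\left(r \right)}}{-215} - \frac{23}{180}\right) \left(114 + H{\left(-22 \right)}\right) = \left(\frac{2 \cdot 0 \left(-13 + 0\right)}{-215} - \frac{23}{180}\right) \left(114 - 144\right) = \left(2 \cdot 0 \left(-13\right) \left(- \frac{1}{215}\right) - \frac{23}{180}\right) \left(-30\right) = \left(0 \left(- \frac{1}{215}\right) - \frac{23}{180}\right) \left(-30\right) = \left(0 - \frac{23}{180}\right) \left(-30\right) = \left(- \frac{23}{180}\right) \left(-30\right) = \frac{23}{6}$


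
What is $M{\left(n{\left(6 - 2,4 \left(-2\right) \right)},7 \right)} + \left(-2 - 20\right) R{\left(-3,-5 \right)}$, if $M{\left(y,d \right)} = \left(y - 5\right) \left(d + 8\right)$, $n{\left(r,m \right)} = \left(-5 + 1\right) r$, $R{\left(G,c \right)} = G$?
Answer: $-249$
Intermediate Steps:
$n{\left(r,m \right)} = - 4 r$
$M{\left(y,d \right)} = \left(-5 + y\right) \left(8 + d\right)$
$M{\left(n{\left(6 - 2,4 \left(-2\right) \right)},7 \right)} + \left(-2 - 20\right) R{\left(-3,-5 \right)} = \left(-40 - 35 + 8 \left(- 4 \left(6 - 2\right)\right) + 7 \left(- 4 \left(6 - 2\right)\right)\right) + \left(-2 - 20\right) \left(-3\right) = \left(-40 - 35 + 8 \left(- 4 \left(6 - 2\right)\right) + 7 \left(- 4 \left(6 - 2\right)\right)\right) - -66 = \left(-40 - 35 + 8 \left(\left(-4\right) 4\right) + 7 \left(\left(-4\right) 4\right)\right) + 66 = \left(-40 - 35 + 8 \left(-16\right) + 7 \left(-16\right)\right) + 66 = \left(-40 - 35 - 128 - 112\right) + 66 = -315 + 66 = -249$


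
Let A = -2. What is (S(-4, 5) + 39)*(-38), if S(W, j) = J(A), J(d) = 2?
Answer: -1558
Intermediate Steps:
S(W, j) = 2
(S(-4, 5) + 39)*(-38) = (2 + 39)*(-38) = 41*(-38) = -1558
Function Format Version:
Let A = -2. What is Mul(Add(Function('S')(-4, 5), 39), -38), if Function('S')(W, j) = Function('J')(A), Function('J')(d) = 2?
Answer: -1558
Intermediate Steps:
Function('S')(W, j) = 2
Mul(Add(Function('S')(-4, 5), 39), -38) = Mul(Add(2, 39), -38) = Mul(41, -38) = -1558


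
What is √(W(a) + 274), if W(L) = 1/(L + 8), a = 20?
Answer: √53711/14 ≈ 16.554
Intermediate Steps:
W(L) = 1/(8 + L)
√(W(a) + 274) = √(1/(8 + 20) + 274) = √(1/28 + 274) = √(7673/28) = √53711/14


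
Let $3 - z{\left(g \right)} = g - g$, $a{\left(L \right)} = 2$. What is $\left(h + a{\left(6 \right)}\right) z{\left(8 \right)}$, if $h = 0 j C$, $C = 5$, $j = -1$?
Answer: $6$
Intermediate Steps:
$z{\left(g \right)} = 3$ ($z{\left(g \right)} = 3 - \left(g - g\right) = 3 - 0 = 3 + 0 = 3$)
$h = 0$ ($h = 0 \left(-1\right) 5 = 0 \cdot 5 = 0$)
$\left(h + a{\left(6 \right)}\right) z{\left(8 \right)} = \left(0 + 2\right) 3 = 2 \cdot 3 = 6$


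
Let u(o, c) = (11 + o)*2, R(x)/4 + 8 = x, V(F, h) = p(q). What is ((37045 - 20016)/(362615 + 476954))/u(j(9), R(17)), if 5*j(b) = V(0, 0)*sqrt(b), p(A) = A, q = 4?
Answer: 85145/112502246 ≈ 0.00075683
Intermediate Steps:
V(F, h) = 4
R(x) = -32 + 4*x
j(b) = 4*sqrt(b)/5 (j(b) = (4*sqrt(b))/5 = 4*sqrt(b)/5)
u(o, c) = 22 + 2*o
((37045 - 20016)/(362615 + 476954))/u(j(9), R(17)) = ((37045 - 20016)/(362615 + 476954))/(22 + 2*(4*sqrt(9)/5)) = (17029/839569)/(22 + 2*((4/5)*3)) = (17029*(1/839569))/(22 + 2*(12/5)) = 17029/(839569*(22 + 24/5)) = 17029/(839569*(134/5)) = (17029/839569)*(5/134) = 85145/112502246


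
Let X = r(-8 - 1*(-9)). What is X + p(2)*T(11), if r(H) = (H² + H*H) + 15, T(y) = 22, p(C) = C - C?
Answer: 17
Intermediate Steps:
p(C) = 0
r(H) = 15 + 2*H² (r(H) = (H² + H²) + 15 = 2*H² + 15 = 15 + 2*H²)
X = 17 (X = 15 + 2*(-8 - 1*(-9))² = 15 + 2*(-8 + 9)² = 15 + 2*1² = 15 + 2*1 = 15 + 2 = 17)
X + p(2)*T(11) = 17 + 0*22 = 17 + 0 = 17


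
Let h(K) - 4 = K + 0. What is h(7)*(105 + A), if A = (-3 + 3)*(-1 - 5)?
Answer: 1155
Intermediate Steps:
h(K) = 4 + K (h(K) = 4 + (K + 0) = 4 + K)
A = 0 (A = 0*(-6) = 0)
h(7)*(105 + A) = (4 + 7)*(105 + 0) = 11*105 = 1155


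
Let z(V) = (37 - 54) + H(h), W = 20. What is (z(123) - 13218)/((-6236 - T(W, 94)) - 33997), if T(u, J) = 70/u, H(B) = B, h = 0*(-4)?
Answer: 26470/80473 ≈ 0.32893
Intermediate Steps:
h = 0
z(V) = -17 (z(V) = (37 - 54) + 0 = -17 + 0 = -17)
(z(123) - 13218)/((-6236 - T(W, 94)) - 33997) = (-17 - 13218)/((-6236 - 70/20) - 33997) = -13235/((-6236 - 70/20) - 33997) = -13235/((-6236 - 1*7/2) - 33997) = -13235/((-6236 - 7/2) - 33997) = -13235/(-12479/2 - 33997) = -13235/(-80473/2) = -13235*(-2/80473) = 26470/80473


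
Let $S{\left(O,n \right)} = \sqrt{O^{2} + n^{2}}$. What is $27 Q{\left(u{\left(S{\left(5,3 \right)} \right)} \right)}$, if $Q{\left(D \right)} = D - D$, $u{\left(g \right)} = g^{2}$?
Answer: $0$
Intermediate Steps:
$Q{\left(D \right)} = 0$
$27 Q{\left(u{\left(S{\left(5,3 \right)} \right)} \right)} = 27 \cdot 0 = 0$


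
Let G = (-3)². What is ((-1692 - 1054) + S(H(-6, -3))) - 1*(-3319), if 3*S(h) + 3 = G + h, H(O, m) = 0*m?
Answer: 575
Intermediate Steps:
G = 9
H(O, m) = 0
S(h) = 2 + h/3 (S(h) = -1 + (9 + h)/3 = -1 + (3 + h/3) = 2 + h/3)
((-1692 - 1054) + S(H(-6, -3))) - 1*(-3319) = ((-1692 - 1054) + (2 + (⅓)*0)) - 1*(-3319) = (-2746 + (2 + 0)) + 3319 = (-2746 + 2) + 3319 = -2744 + 3319 = 575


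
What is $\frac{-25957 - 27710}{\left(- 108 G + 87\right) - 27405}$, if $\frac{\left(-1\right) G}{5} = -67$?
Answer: $\frac{17889}{21166} \approx 0.84518$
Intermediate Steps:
$G = 335$ ($G = \left(-5\right) \left(-67\right) = 335$)
$\frac{-25957 - 27710}{\left(- 108 G + 87\right) - 27405} = \frac{-25957 - 27710}{\left(\left(-108\right) 335 + 87\right) - 27405} = - \frac{53667}{\left(-36180 + 87\right) - 27405} = - \frac{53667}{-36093 - 27405} = - \frac{53667}{-63498} = \left(-53667\right) \left(- \frac{1}{63498}\right) = \frac{17889}{21166}$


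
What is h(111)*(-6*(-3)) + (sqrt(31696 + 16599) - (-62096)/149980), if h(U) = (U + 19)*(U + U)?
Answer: 19477918124/37495 + sqrt(48295) ≈ 5.1970e+5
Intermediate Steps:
h(U) = 2*U*(19 + U) (h(U) = (19 + U)*(2*U) = 2*U*(19 + U))
h(111)*(-6*(-3)) + (sqrt(31696 + 16599) - (-62096)/149980) = (2*111*(19 + 111))*(-6*(-3)) + (sqrt(31696 + 16599) - (-62096)/149980) = (2*111*130)*18 + (sqrt(48295) - (-62096)/149980) = 28860*18 + (sqrt(48295) - 1*(-15524/37495)) = 519480 + (sqrt(48295) + 15524/37495) = 519480 + (15524/37495 + sqrt(48295)) = 19477918124/37495 + sqrt(48295)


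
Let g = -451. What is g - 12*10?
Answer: -571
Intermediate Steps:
g - 12*10 = -451 - 12*10 = -451 - 120 = -571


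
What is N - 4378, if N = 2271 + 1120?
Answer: -987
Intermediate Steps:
N = 3391
N - 4378 = 3391 - 4378 = -987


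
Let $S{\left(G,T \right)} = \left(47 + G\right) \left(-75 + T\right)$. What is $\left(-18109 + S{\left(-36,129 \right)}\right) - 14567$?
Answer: $-32082$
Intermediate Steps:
$S{\left(G,T \right)} = \left(-75 + T\right) \left(47 + G\right)$
$\left(-18109 + S{\left(-36,129 \right)}\right) - 14567 = \left(-18109 - -594\right) - 14567 = \left(-18109 + \left(-3525 + 2700 + 6063 - 4644\right)\right) - 14567 = \left(-18109 + 594\right) - 14567 = -17515 - 14567 = -32082$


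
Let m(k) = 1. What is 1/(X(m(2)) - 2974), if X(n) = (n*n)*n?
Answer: -1/2973 ≈ -0.00033636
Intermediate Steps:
X(n) = n³ (X(n) = n²*n = n³)
1/(X(m(2)) - 2974) = 1/(1³ - 2974) = 1/(1 - 2974) = 1/(-2973) = -1/2973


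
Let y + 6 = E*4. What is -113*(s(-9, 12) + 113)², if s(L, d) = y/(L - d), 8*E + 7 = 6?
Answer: -2559233153/1764 ≈ -1.4508e+6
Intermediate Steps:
E = -⅛ (E = -7/8 + (⅛)*6 = -7/8 + ¾ = -⅛ ≈ -0.12500)
y = -13/2 (y = -6 - ⅛*4 = -6 - ½ = -13/2 ≈ -6.5000)
s(L, d) = -13/(2*(L - d))
-113*(s(-9, 12) + 113)² = -113*(13/(2*(12 - 1*(-9))) + 113)² = -113*(13/(2*(12 + 9)) + 113)² = -113*((13/2)/21 + 113)² = -113*((13/2)*(1/21) + 113)² = -113*(13/42 + 113)² = -113*(4759/42)² = -113*22648081/1764 = -2559233153/1764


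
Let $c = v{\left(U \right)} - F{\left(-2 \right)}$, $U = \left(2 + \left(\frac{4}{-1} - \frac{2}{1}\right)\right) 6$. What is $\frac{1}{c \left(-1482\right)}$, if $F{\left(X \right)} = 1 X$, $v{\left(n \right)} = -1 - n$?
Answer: $- \frac{1}{37050} \approx -2.6991 \cdot 10^{-5}$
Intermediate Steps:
$U = -24$ ($U = \left(2 + \left(4 \left(-1\right) - 2\right)\right) 6 = \left(2 - 6\right) 6 = \left(-4\right) 6 = -24$)
$F{\left(X \right)} = X$
$c = 25$ ($c = \left(-1 - -24\right) - -2 = \left(-1 + 24\right) + 2 = 23 + 2 = 25$)
$\frac{1}{c \left(-1482\right)} = \frac{1}{25 \left(-1482\right)} = \frac{1}{-37050} = - \frac{1}{37050}$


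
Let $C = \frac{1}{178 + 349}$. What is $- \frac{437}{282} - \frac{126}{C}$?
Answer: $- \frac{18725801}{282} \approx -66404.0$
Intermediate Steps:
$C = \frac{1}{527} \approx 0.0018975$
$- \frac{437}{282} - \frac{126}{C} = - \frac{437}{282} - 126 \frac{1}{\frac{1}{527}} = \left(-437\right) \frac{1}{282} - 66402 = - \frac{437}{282} - 66402 = - \frac{18725801}{282}$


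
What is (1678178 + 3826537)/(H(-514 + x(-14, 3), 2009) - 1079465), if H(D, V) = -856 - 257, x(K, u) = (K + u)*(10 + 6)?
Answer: -5504715/1080578 ≈ -5.0942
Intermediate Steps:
x(K, u) = 16*K + 16*u (x(K, u) = (K + u)*16 = 16*K + 16*u)
H(D, V) = -1113
(1678178 + 3826537)/(H(-514 + x(-14, 3), 2009) - 1079465) = (1678178 + 3826537)/(-1113 - 1079465) = 5504715/(-1080578) = 5504715*(-1/1080578) = -5504715/1080578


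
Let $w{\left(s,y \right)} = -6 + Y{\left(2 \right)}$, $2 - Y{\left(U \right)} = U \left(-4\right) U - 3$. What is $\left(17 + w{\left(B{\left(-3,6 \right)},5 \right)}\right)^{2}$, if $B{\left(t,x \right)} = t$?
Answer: $1024$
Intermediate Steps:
$Y{\left(U \right)} = 5 + 4 U^{2}$ ($Y{\left(U \right)} = 2 - \left(U \left(-4\right) U - 3\right) = 2 - \left(- 4 U U - 3\right) = 2 - \left(- 4 U^{2} - 3\right) = 2 - \left(-3 - 4 U^{2}\right) = 2 + \left(3 + 4 U^{2}\right) = 5 + 4 U^{2}$)
$w{\left(s,y \right)} = 15$ ($w{\left(s,y \right)} = -6 + \left(5 + 4 \cdot 2^{2}\right) = -6 + \left(5 + 4 \cdot 4\right) = -6 + \left(5 + 16\right) = -6 + 21 = 15$)
$\left(17 + w{\left(B{\left(-3,6 \right)},5 \right)}\right)^{2} = \left(17 + 15\right)^{2} = 32^{2} = 1024$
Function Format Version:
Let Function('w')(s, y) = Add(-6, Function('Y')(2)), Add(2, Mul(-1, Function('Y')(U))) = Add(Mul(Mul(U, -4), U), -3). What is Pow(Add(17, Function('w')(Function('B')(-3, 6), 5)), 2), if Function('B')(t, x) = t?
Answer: 1024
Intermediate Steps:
Function('Y')(U) = Add(5, Mul(4, Pow(U, 2))) (Function('Y')(U) = Add(2, Mul(-1, Add(Mul(Mul(U, -4), U), -3))) = Add(2, Mul(-1, Add(Mul(Mul(-4, U), U), -3))) = Add(2, Mul(-1, Add(Mul(-4, Pow(U, 2)), -3))) = Add(2, Mul(-1, Add(-3, Mul(-4, Pow(U, 2))))) = Add(2, Add(3, Mul(4, Pow(U, 2)))) = Add(5, Mul(4, Pow(U, 2))))
Function('w')(s, y) = 15 (Function('w')(s, y) = Add(-6, Add(5, Mul(4, Pow(2, 2)))) = Add(-6, Add(5, Mul(4, 4))) = Add(-6, Add(5, 16)) = Add(-6, 21) = 15)
Pow(Add(17, Function('w')(Function('B')(-3, 6), 5)), 2) = Pow(Add(17, 15), 2) = Pow(32, 2) = 1024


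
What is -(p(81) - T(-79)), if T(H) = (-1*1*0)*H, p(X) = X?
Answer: -81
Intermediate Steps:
T(H) = 0 (T(H) = (-1*0)*H = 0*H = 0)
-(p(81) - T(-79)) = -(81 - 1*0) = -(81 + 0) = -1*81 = -81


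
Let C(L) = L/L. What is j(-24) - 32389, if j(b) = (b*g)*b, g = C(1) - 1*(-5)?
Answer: -28933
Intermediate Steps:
C(L) = 1
g = 6 (g = 1 - 1*(-5) = 1 + 5 = 6)
j(b) = 6*b² (j(b) = (b*6)*b = (6*b)*b = 6*b²)
j(-24) - 32389 = 6*(-24)² - 32389 = 6*576 - 32389 = 3456 - 32389 = -28933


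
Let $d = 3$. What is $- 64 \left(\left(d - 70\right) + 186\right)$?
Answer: $-7616$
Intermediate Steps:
$- 64 \left(\left(d - 70\right) + 186\right) = - 64 \left(\left(3 - 70\right) + 186\right) = - 64 \left(-67 + 186\right) = \left(-64\right) 119 = -7616$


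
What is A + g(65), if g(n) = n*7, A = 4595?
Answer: 5050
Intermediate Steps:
g(n) = 7*n
A + g(65) = 4595 + 7*65 = 4595 + 455 = 5050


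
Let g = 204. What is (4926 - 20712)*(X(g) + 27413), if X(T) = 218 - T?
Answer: -432962622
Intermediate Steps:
(4926 - 20712)*(X(g) + 27413) = (4926 - 20712)*((218 - 1*204) + 27413) = -15786*((218 - 204) + 27413) = -15786*(14 + 27413) = -15786*27427 = -432962622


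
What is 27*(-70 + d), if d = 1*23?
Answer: -1269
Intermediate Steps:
d = 23
27*(-70 + d) = 27*(-70 + 23) = 27*(-47) = -1269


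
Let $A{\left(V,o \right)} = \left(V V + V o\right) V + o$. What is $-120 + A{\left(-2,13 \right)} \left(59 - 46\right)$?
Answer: $621$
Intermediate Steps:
$A{\left(V,o \right)} = o + V \left(V^{2} + V o\right)$ ($A{\left(V,o \right)} = \left(V^{2} + V o\right) V + o = V \left(V^{2} + V o\right) + o = o + V \left(V^{2} + V o\right)$)
$-120 + A{\left(-2,13 \right)} \left(59 - 46\right) = -120 + \left(13 + \left(-2\right)^{3} + 13 \left(-2\right)^{2}\right) \left(59 - 46\right) = -120 + \left(13 - 8 + 13 \cdot 4\right) 13 = -120 + \left(13 - 8 + 52\right) 13 = -120 + 57 \cdot 13 = -120 + 741 = 621$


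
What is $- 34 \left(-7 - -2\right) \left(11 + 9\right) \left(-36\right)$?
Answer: $-122400$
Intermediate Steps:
$- 34 \left(-7 - -2\right) \left(11 + 9\right) \left(-36\right) = - 34 \left(-7 + 2\right) 20 \left(-36\right) = - 34 \left(\left(-5\right) 20\right) \left(-36\right) = \left(-34\right) \left(-100\right) \left(-36\right) = 3400 \left(-36\right) = -122400$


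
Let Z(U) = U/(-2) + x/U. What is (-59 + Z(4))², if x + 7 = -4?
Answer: 65025/16 ≈ 4064.1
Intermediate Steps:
x = -11 (x = -7 - 4 = -11)
Z(U) = -11/U - U/2 (Z(U) = U/(-2) - 11/U = U*(-½) - 11/U = -U/2 - 11/U = -11/U - U/2)
(-59 + Z(4))² = (-59 + (-11/4 - ½*4))² = (-59 + (-11*¼ - 2))² = (-59 + (-11/4 - 2))² = (-59 - 19/4)² = (-255/4)² = 65025/16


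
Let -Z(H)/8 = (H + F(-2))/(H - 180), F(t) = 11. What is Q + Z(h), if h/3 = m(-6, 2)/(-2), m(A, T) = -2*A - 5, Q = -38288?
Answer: -14587720/381 ≈ -38288.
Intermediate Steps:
m(A, T) = -5 - 2*A
h = -21/2 (h = 3*((-5 - 2*(-6))/(-2)) = 3*((-5 + 12)*(-½)) = 3*(7*(-½)) = 3*(-7/2) = -21/2 ≈ -10.500)
Z(H) = -8*(11 + H)/(-180 + H) (Z(H) = -8*(H + 11)/(H - 180) = -8*(11 + H)/(-180 + H))
Q + Z(h) = -38288 + 8*(-11 - 1*(-21/2))/(-180 - 21/2) = -38288 + 8*(-11 + 21/2)/(-381/2) = -38288 + 8*(-2/381)*(-½) = -38288 + 8/381 = -14587720/381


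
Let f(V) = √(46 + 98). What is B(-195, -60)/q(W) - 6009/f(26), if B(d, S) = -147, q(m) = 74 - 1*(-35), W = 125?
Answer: -218915/436 ≈ -502.10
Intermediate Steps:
q(m) = 109 (q(m) = 74 + 35 = 109)
f(V) = 12 (f(V) = √144 = 12)
B(-195, -60)/q(W) - 6009/f(26) = -147/109 - 6009/12 = -147*1/109 - 6009*1/12 = -147/109 - 2003/4 = -218915/436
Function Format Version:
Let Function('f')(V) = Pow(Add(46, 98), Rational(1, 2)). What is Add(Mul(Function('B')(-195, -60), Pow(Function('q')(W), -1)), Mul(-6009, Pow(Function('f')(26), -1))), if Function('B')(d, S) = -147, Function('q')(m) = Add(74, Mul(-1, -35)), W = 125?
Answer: Rational(-218915, 436) ≈ -502.10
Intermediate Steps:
Function('q')(m) = 109 (Function('q')(m) = Add(74, 35) = 109)
Function('f')(V) = 12 (Function('f')(V) = Pow(144, Rational(1, 2)) = 12)
Add(Mul(Function('B')(-195, -60), Pow(Function('q')(W), -1)), Mul(-6009, Pow(Function('f')(26), -1))) = Add(Mul(-147, Pow(109, -1)), Mul(-6009, Pow(12, -1))) = Add(Mul(-147, Rational(1, 109)), Mul(-6009, Rational(1, 12))) = Add(Rational(-147, 109), Rational(-2003, 4)) = Rational(-218915, 436)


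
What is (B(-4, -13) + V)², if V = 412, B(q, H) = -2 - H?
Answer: 178929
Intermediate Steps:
(B(-4, -13) + V)² = ((-2 - 1*(-13)) + 412)² = ((-2 + 13) + 412)² = (11 + 412)² = 423² = 178929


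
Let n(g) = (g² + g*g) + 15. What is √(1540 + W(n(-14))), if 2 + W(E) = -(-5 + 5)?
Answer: √1538 ≈ 39.217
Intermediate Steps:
n(g) = 15 + 2*g² (n(g) = (g² + g²) + 15 = 2*g² + 15 = 15 + 2*g²)
W(E) = -2 (W(E) = -2 - (-5 + 5) = -2 - 1*0 = -2 + 0 = -2)
√(1540 + W(n(-14))) = √(1540 - 2) = √1538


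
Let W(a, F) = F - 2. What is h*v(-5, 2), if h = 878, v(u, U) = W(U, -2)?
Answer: -3512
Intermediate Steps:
W(a, F) = -2 + F
v(u, U) = -4 (v(u, U) = -2 - 2 = -4)
h*v(-5, 2) = 878*(-4) = -3512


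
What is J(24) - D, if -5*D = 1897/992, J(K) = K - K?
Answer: 1897/4960 ≈ 0.38246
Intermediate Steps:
J(K) = 0
D = -1897/4960 (D = -1897/(5*992) = -⅕*1897/992 = -1897/4960 ≈ -0.38246)
J(24) - D = 0 - 1*(-1897/4960) = 0 + 1897/4960 = 1897/4960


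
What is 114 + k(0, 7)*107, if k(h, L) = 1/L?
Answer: 905/7 ≈ 129.29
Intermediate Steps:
114 + k(0, 7)*107 = 114 + 107/7 = 905/7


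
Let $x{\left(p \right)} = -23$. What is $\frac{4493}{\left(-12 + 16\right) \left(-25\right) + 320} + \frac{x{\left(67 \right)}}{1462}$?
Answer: $\frac{3281853}{160820} \approx 20.407$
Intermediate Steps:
$\frac{4493}{\left(-12 + 16\right) \left(-25\right) + 320} + \frac{x{\left(67 \right)}}{1462} = \frac{4493}{\left(-12 + 16\right) \left(-25\right) + 320} - \frac{23}{1462} = \frac{4493}{4 \left(-25\right) + 320} - \frac{23}{1462} = \frac{4493}{-100 + 320} - \frac{23}{1462} = \frac{4493}{220} - \frac{23}{1462} = \frac{3281853}{160820}$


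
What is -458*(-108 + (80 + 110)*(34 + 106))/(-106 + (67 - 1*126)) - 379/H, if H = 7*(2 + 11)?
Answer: 1104071041/15015 ≈ 73531.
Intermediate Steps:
H = 91 (H = 7*13 = 91)
-458*(-108 + (80 + 110)*(34 + 106))/(-106 + (67 - 1*126)) - 379/H = -458*(-108 + (80 + 110)*(34 + 106))/(-106 + (67 - 1*126)) - 379/91 = -458*(-108 + 190*140)/(-106 + (67 - 126)) - 379*1/91 = -458*(-108 + 26600)/(-106 - 59) - 379/91 = -458/((-165/26492)) - 379/91 = -458/((-165*1/26492)) - 379/91 = -458/(-165/26492) - 379/91 = -458*(-26492/165) - 379/91 = 12133336/165 - 379/91 = 1104071041/15015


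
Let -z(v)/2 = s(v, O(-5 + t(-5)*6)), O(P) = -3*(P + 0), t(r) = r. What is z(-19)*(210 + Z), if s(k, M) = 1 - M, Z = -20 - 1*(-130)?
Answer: 66560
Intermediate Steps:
Z = 110 (Z = -20 + 130 = 110)
O(P) = -3*P
z(v) = 208 (z(v) = -2*(1 - (-3)*(-5 - 5*6)) = -2*(1 - (-3)*(-5 - 30)) = -2*(1 - (-3)*(-35)) = -2*(1 - 1*105) = -2*(1 - 105) = -2*(-104) = 208)
z(-19)*(210 + Z) = 208*(210 + 110) = 208*320 = 66560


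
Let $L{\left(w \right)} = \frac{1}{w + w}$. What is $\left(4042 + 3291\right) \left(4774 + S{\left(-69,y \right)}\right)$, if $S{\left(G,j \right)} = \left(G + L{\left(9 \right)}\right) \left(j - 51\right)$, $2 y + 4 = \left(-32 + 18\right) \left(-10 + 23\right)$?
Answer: $107809766$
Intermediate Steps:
$L{\left(w \right)} = \frac{1}{2 w}$
$y = -93$ ($y = -2 + \frac{\left(-32 + 18\right) \left(-10 + 23\right)}{2} = -2 + \frac{\left(-14\right) 13}{2} = -2 + \frac{1}{2} \left(-182\right) = -2 - 91 = -93$)
$S{\left(G,j \right)} = \left(-51 + j\right) \left(\frac{1}{18} + G\right)$ ($S{\left(G,j \right)} = \left(G + \frac{1}{2 \cdot 9}\right) \left(j - 51\right) = \left(G + \frac{1}{2} \cdot \frac{1}{9}\right) \left(-51 + j\right) = \left(G + \frac{1}{18}\right) \left(-51 + j\right) = \left(\frac{1}{18} + G\right) \left(-51 + j\right) = \left(-51 + j\right) \left(\frac{1}{18} + G\right)$)
$\left(4042 + 3291\right) \left(4774 + S{\left(-69,y \right)}\right) = \left(4042 + 3291\right) \left(4774 - -9928\right) = 7333 \left(4774 + \left(- \frac{17}{6} + 3519 - \frac{31}{6} + 6417\right)\right) = 7333 \left(4774 + 9928\right) = 7333 \cdot 14702 = 107809766$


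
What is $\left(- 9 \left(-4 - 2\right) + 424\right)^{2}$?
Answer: $228484$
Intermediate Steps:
$\left(- 9 \left(-4 - 2\right) + 424\right)^{2} = \left(- 9 \left(-6\right) + 424\right)^{2} = \left(\left(-1\right) \left(-54\right) + 424\right)^{2} = \left(54 + 424\right)^{2} = 478^{2} = 228484$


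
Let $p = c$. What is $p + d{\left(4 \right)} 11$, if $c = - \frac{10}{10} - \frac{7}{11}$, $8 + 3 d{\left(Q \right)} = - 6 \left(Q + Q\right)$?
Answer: $- \frac{6830}{33} \approx -206.97$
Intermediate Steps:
$d{\left(Q \right)} = - \frac{8}{3} - 4 Q$ ($d{\left(Q \right)} = - \frac{8}{3} + \frac{\left(-6\right) \left(Q + Q\right)}{3} = - \frac{8}{3} + \frac{\left(-6\right) 2 Q}{3} = - \frac{8}{3} + \frac{\left(-12\right) Q}{3} = - \frac{8}{3} - 4 Q$)
$c = - \frac{18}{11}$ ($c = \left(-10\right) \frac{1}{10} - \frac{7}{11} = -1 - \frac{7}{11} = - \frac{18}{11} \approx -1.6364$)
$p = - \frac{18}{11} \approx -1.6364$
$p + d{\left(4 \right)} 11 = - \frac{18}{11} + \left(- \frac{8}{3} - 16\right) 11 = - \frac{18}{11} - \frac{616}{3} = - \frac{6830}{33}$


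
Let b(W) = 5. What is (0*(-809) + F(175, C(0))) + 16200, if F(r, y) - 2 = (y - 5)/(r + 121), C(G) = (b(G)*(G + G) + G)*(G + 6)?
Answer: 4795787/296 ≈ 16202.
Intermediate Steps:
C(G) = 11*G*(6 + G) (C(G) = (5*(G + G) + G)*(G + 6) = (5*(2*G) + G)*(6 + G) = (10*G + G)*(6 + G) = (11*G)*(6 + G) = 11*G*(6 + G))
F(r, y) = 2 + (-5 + y)/(121 + r) (F(r, y) = 2 + (y - 5)/(r + 121) = 2 + (-5 + y)/(121 + r))
(0*(-809) + F(175, C(0))) + 16200 = (0*(-809) + (237 + 11*0*(6 + 0) + 2*175)/(121 + 175)) + 16200 = (0 + (237 + 11*0*6 + 350)/296) + 16200 = (0 + (237 + 0 + 350)/296) + 16200 = (0 + (1/296)*587) + 16200 = (0 + 587/296) + 16200 = 587/296 + 16200 = 4795787/296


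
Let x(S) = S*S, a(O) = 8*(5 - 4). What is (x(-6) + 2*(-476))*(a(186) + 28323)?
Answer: -25951196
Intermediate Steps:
a(O) = 8 (a(O) = 8*1 = 8)
x(S) = S**2
(x(-6) + 2*(-476))*(a(186) + 28323) = ((-6)**2 + 2*(-476))*(8 + 28323) = (36 - 952)*28331 = -916*28331 = -25951196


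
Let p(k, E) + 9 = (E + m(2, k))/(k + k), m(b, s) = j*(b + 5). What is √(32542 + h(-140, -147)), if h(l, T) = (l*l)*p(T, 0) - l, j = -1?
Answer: I*√1289262/3 ≈ 378.49*I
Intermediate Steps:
m(b, s) = -5 - b (m(b, s) = -(b + 5) = -(5 + b) = -5 - b)
p(k, E) = -9 + (-7 + E)/(2*k) (p(k, E) = -9 + (E + (-5 - 1*2))/(k + k) = -9 + (E + (-5 - 2))/((2*k)) = -9 + (E - 7)*(1/(2*k)) = -9 + (-7 + E)*(1/(2*k)) = -9 + (-7 + E)/(2*k))
h(l, T) = -l + l²*(-7 - 18*T)/(2*T) (h(l, T) = (l*l)*((-7 + 0 - 18*T)/(2*T)) - l = l²*((-7 - 18*T)/(2*T)) - l = l²*(-7 - 18*T)/(2*T) - l = -l + l²*(-7 - 18*T)/(2*T))
√(32542 + h(-140, -147)) = √(32542 - ½*(-140)*(2*(-147) - 140*(7 + 18*(-147)))/(-147)) = √(32542 - ½*(-140)*(-1/147)*(-294 - 140*(7 - 2646))) = √(32542 - ½*(-140)*(-1/147)*(-294 - 140*(-2639))) = √(32542 - ½*(-140)*(-1/147)*(-294 + 369460)) = √(32542 - ½*(-140)*(-1/147)*369166) = √(32542 - 527380/3) = √(-429754/3) = I*√1289262/3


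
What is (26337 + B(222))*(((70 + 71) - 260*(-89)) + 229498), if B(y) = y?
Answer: 6713557461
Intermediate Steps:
(26337 + B(222))*(((70 + 71) - 260*(-89)) + 229498) = (26337 + 222)*(((70 + 71) - 260*(-89)) + 229498) = 26559*((141 + 23140) + 229498) = 26559*(23281 + 229498) = 26559*252779 = 6713557461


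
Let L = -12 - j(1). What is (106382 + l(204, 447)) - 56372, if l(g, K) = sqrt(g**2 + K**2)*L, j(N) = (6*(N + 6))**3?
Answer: 50010 - 1111500*sqrt(1073) ≈ -3.6359e+7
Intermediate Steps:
j(N) = (36 + 6*N)**3 (j(N) = (6*(6 + N))**3 = (36 + 6*N)**3)
L = -74100 (L = -12 - 216*(6 + 1)**3 = -12 - 216*7**3 = -12 - 216*343 = -12 - 1*74088 = -12 - 74088 = -74100)
l(g, K) = -74100*sqrt(K**2 + g**2) (l(g, K) = sqrt(g**2 + K**2)*(-74100) = sqrt(K**2 + g**2)*(-74100) = -74100*sqrt(K**2 + g**2))
(106382 + l(204, 447)) - 56372 = (106382 - 74100*sqrt(447**2 + 204**2)) - 56372 = (106382 - 74100*sqrt(199809 + 41616)) - 56372 = (106382 - 1111500*sqrt(1073)) - 56372 = 50010 - 1111500*sqrt(1073)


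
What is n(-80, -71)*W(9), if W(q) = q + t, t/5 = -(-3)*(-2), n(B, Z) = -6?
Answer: 126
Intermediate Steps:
t = -30 (t = 5*(-(-3)*(-2)) = 5*(-1*6) = 5*(-6) = -30)
W(q) = -30 + q (W(q) = q - 30 = -30 + q)
n(-80, -71)*W(9) = -6*(-30 + 9) = -6*(-21) = 126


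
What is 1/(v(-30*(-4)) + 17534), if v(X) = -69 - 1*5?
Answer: 1/17460 ≈ 5.7274e-5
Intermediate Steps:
v(X) = -74 (v(X) = -69 - 5 = -74)
1/(v(-30*(-4)) + 17534) = 1/(-74 + 17534) = 1/17460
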